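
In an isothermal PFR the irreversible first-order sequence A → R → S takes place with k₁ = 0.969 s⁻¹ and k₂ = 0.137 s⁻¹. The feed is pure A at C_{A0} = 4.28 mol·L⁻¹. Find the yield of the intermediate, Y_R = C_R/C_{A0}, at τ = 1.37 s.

0.657

Solving the coupled first-order balances gives C_R(τ) = [k₁/(k₂−k₁)]·C_{A0}·(e^(−k₁τ) − e^(−k₂τ)).
e^(−k₁τ) = e^(−0.969×1.37) = e^(−1.328) = 0.2651; e^(−k₂τ) = e^(−0.1877) = 0.8289.
C_R = 0.969×4.28/(0.137−0.969) × (0.2651−0.8289) = (-4.985)×(-0.5637) = 2.810 mol·L⁻¹.
Y_R = C_R/C_{A0} = 2.810/4.28 = 0.657.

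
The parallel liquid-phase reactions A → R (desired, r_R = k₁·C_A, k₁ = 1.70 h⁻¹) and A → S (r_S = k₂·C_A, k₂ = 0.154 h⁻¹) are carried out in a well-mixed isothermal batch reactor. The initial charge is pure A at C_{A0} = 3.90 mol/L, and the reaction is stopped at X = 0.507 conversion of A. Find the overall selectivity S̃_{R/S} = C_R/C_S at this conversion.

C_A = C_{A0}(1−X) = 1.923 mol/L.
Both paths are first order in A, so the instantaneous fraction to R is constant: dC_R/d(−C_A) = k₁/(k₁+k₂) = 0.9169.
C_R = 0.9169·(C_{A0}−C_A) = 0.9169×1.977 = 1.81 mol/L.
C_S = (C_{A0}−C_A)−C_R = 0.1642 mol/L; S̃_{R/S} = 1.813/0.1642 = 11.0.

11.0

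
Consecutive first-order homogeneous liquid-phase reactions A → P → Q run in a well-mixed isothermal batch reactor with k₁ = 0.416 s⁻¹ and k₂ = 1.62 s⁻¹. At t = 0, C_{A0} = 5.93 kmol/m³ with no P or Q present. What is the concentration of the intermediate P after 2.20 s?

0.762 kmol/m³

For first-order series with pure A initially, C_P(t) = k₁C_{A0}/(k₂−k₁)·(e^(−k₁t) − e^(−k₂t)).
e^(−k₁t) = e^(−0.416×2.20) = e^(−0.9152) = 0.4004; e^(−k₂t) = e^(−3.564) = 0.02833.
C_P = 0.416×5.93/(1.62−0.416) × (0.4004−0.02833) = 2.049×0.3721 = 0.7624 kmol/m³.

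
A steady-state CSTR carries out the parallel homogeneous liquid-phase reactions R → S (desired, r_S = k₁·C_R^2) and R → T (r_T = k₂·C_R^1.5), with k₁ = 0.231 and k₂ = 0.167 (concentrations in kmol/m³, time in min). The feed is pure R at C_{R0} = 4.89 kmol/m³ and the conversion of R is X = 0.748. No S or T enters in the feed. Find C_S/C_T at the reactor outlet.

1.54

Exit C_R = C_{R0}(1−X) = 4.89×0.252 = 1.232 kmol/m³.
In a CSTR the entire volume is at exit conditions, so r_S = 0.231×1.232^2 = 0.3508 and r_T = 0.167×1.232^1.5 = 0.2284.
Overall selectivity = C_S/C_T = r_Sτ/(r_Tτ) = r_S/r_T = 1.54.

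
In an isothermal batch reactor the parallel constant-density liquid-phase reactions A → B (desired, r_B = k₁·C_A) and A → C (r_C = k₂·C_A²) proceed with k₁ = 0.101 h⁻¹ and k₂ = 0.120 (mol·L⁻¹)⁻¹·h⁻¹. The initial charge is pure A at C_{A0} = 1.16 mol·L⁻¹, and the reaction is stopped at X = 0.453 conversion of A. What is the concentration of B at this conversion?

C_A = C_{A0}(1−X) = 0.6345 mol·L⁻¹.
Along a PFR/batch, dC_B/dC_A = −r_B/(r_B+r_C) = −k₁/(k₁+k₂·C_A).
Integrating from C_{A0} to C_A: C_B = (0.101/0.120)·ln[(0.101+0.120·1.16)/(0.101+0.120·0.635)] = 0.8417·ln(0.2402/0.1771) = 0.2563 mol·L⁻¹.

0.256 mol·L⁻¹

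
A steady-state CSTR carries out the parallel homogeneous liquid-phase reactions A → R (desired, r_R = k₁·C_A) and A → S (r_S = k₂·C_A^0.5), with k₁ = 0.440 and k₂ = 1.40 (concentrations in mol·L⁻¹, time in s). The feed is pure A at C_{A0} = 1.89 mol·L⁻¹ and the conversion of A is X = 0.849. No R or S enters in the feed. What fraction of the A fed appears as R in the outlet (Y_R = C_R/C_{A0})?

0.122

Exit C_A = C_{A0}(1−X) = 1.89×0.151 = 0.2854 mol·L⁻¹.
A CSTR operates uniformly at the exit composition, giving r_R = 0.1256 and r_S = 0.7479 (each k·C_A^n at C_A = 0.2854).
Fraction of consumed A going to R: r_R/(r_R+r_S) = 0.1438.
C_R = 0.1438·C_{A0}·X = 0.1438×1.89×0.849 = 0.231 mol·L⁻¹; Y_R = C_R/C_{A0} = 0.122.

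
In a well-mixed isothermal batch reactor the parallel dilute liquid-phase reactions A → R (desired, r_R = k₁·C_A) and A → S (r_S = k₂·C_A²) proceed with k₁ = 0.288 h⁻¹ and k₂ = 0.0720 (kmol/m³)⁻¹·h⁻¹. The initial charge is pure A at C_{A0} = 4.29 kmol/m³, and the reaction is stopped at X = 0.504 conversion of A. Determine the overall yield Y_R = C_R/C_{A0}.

C_A = C_{A0}(1−X) = 2.128 kmol/m³.
Along a PFR/batch, dC_R/dC_A = −r_R/(r_R+r_S) = −k₁/(k₁+k₂·C_A).
Integrating from C_{A0} to C_A: C_R = (0.288/0.0720)·ln[(0.288+0.0720·4.29)/(0.288+0.0720·2.13)] = 4.000·ln(0.5969/0.4412) = 1.209 kmol/m³.
Y_R = C_R/C_{A0} = 1.209/4.29 = 0.282.

0.282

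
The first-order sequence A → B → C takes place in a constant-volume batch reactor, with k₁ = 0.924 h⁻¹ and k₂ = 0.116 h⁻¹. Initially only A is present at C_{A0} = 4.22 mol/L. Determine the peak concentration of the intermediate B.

For a first-order series the maximum intermediate yield is C_{B,max}/C_{A0} = (k₁/k₂)^[k₂/(k₂−k₁)].
= (0.924/0.116)^(0.116/(0.116−0.924)) = (7.966)^(-0.1436) = 0.7424.
C_{B,max} = 0.7424×4.22 = 3.13 mol/L.

3.13 mol/L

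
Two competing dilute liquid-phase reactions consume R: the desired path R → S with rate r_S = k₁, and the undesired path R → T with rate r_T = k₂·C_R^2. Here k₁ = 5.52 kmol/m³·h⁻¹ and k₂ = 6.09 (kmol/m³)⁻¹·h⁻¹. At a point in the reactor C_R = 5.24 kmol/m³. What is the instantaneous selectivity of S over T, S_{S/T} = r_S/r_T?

S_{S/T} = r_S/r_T = (k₁)/(k₂·C_R^2) = (k₁/k₂)·C_R^-2.
= (5.52) / (6.09×5.240^2) = 5.520/167.2 = 0.0330.

0.0330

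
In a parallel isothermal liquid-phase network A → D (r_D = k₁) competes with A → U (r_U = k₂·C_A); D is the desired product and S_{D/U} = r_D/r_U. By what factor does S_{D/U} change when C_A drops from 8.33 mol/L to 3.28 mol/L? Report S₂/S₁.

S_{D/U} = (k₁/k₂)·C_A⁻¹, so S₂/S₁ = (C_{A,2}/C_{A,1})⁻¹.
= 8.33/3.28 = 2.54.

2.54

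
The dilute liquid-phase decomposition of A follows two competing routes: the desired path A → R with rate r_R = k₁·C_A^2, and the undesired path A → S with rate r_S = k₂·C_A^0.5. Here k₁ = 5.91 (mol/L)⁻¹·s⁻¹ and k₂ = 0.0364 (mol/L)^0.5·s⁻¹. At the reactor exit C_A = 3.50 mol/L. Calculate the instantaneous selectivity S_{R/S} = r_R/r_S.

S_{R/S} = r_R/r_S = (k₁·C_A^2)/(k₂·C_A^0.5) = (k₁/k₂)·C_A^1.5.
= (5.91×3.500^2) / (0.0364×3.500^0.5) = 72.40/0.06810 = 1063.

1063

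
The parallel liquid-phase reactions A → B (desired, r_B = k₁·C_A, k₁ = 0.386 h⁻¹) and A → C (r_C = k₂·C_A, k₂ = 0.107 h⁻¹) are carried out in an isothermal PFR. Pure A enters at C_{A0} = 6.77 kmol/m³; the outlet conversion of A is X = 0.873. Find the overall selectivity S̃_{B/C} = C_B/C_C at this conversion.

C_A = C_{A0}(1−X) = 0.8598 kmol/m³.
Both paths are first order in A, so the instantaneous fraction to B is constant: dC_B/d(−C_A) = k₁/(k₁+k₂) = 0.7830.
C_B = 0.7830·(C_{A0}−C_A) = 0.7830×5.910 = 4.63 kmol/m³.
C_C = (C_{A0}−C_A)−C_B = 1.283 kmol/m³; S̃_{B/C} = 4.627/1.283 = 3.61.

3.61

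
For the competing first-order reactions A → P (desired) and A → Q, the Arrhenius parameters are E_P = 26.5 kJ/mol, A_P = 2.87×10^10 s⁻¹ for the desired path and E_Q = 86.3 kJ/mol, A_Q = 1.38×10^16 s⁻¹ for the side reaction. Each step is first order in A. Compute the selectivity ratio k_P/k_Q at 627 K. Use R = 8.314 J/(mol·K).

k_P/k_Q = (A_P/A_Q)·exp[−(E_P−E_Q)/(RT)] = (A_P/A_Q)·exp[(E_Q−E_P)/(RT)].
(E_Q−E_P)/(RT) = (86.3−26.5)×10³/(8.314×627) = 59800/5213 = 11.47.
k_P/k_Q = (2.87×10^10/1.38×10^16)·exp(11.47) = 2.080×10^-6 × 95951 = 0.200.
Since E_P < E_Q, lowering the temperature improves selectivity toward P.

0.200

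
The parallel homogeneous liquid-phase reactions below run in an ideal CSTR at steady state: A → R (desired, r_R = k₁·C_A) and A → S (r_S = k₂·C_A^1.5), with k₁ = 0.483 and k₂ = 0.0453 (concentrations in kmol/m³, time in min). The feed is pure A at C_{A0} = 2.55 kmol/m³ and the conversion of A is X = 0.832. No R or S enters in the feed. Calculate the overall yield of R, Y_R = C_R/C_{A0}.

Exit C_A = C_{A0}(1−X) = 2.55×0.168 = 0.4284 kmol/m³.
Rates in a CSTR are evaluated at the outlet concentration: r_R = 0.483×0.4284 = 0.2069, r_S = 0.0453×0.4284^1.5 = 0.01270.
Fraction of consumed A going to R: r_R/(r_R+r_S) = 0.9422.
C_R = 0.9422·C_{A0}·X = 0.9422×2.55×0.832 = 2.00 kmol/m³; Y_R = C_R/C_{A0} = 0.784.

0.784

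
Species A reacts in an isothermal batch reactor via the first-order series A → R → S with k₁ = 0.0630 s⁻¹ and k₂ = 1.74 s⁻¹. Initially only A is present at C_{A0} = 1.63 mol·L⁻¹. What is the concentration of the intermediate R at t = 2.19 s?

0.0520 mol·L⁻¹

The intermediate concentration in a first-order A→B→C sequence is C_R = k₁C_{A0}(e^(−k₁t) − e^(−k₂t))/(k₂−k₁).
e^(−k₁t) = e^(−0.0630×2.19) = e^(−0.1380) = 0.8711; e^(−k₂t) = e^(−3.811) = 0.02213.
C_R = 0.0630×1.63/(1.74−0.0630) × (0.8711−0.02213) = 0.06123×0.8490 = 0.05199 mol·L⁻¹.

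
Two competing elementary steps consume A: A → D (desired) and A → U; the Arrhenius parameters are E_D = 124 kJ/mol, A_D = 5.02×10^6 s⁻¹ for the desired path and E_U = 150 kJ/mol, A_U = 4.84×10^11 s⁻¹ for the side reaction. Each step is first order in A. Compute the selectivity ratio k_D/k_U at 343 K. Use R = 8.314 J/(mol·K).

0.0945

With equal orders, S_{D/U} = k_D/k_U = (A_D/A_U)·exp[(E_U−E_D)/(RT)].
(E_U−E_D)/(RT) = (150−124)×10³/(8.314×343) = 26000/2852 = 9.117.
k_D/k_U = (5.02×10^6/4.84×10^11)·exp(9.117) = 1.037×10^-5 × 9112 = 0.0945.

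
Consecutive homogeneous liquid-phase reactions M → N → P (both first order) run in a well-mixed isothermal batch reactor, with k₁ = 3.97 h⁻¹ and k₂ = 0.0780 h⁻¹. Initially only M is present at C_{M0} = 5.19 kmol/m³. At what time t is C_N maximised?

1.01 h

For first-order series the maximum of C_N occurs at t_opt = ln(k₂/k₁)/(k₂−k₁).
= ln(0.0780/3.97)/(0.0780−3.97) = ln(0.01965)/-3.892 = -3.930/-3.892 = 1.01 h.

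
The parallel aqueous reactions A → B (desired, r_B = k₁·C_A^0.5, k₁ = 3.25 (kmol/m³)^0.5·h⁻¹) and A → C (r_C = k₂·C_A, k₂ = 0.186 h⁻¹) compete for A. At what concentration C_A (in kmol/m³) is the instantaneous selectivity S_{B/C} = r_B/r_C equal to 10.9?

S_{B/C} = (k₁/k₂)·C_A^-0.5 ⇒ C_A = (S·k₂/k₁)^(-2).
= (10.9×0.186/3.25)^(-2) = (0.6238)^(-2) = 2.57 kmol/m³.

2.57 kmol/m³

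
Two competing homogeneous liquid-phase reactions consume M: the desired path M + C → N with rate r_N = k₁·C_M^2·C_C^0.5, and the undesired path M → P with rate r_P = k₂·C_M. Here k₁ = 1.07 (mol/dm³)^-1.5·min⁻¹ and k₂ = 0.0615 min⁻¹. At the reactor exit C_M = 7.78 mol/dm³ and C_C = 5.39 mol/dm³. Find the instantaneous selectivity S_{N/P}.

314

S_{N/P} = r_N/r_P = (k₁·C_M^2·C_C^0.5)/(k₂·C_M) = (k₁/k₂)·C_M·C_C^0.5.
= (1.07×7.780^2×5.390^0.5) / (0.0615×7.780) = 150.4/0.4785 = 314.
Since the desired path is higher order in M, keeping C_M high (PFR or concentrated feed) favours N.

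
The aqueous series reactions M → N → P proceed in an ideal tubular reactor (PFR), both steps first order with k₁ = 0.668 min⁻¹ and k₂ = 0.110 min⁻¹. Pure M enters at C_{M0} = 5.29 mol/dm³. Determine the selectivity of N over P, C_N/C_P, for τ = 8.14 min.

0.945

The intermediate concentration in a first-order A→B→C sequence is C_N = k₁C_{M0}(e^(−k₁τ) − e^(−k₂τ))/(k₂−k₁).
e^(−k₁τ) = e^(−0.668×8.14) = e^(−5.438) = 0.004350; e^(−k₂τ) = e^(−0.8954) = 0.4084.
C_N = 0.668×5.29/(0.110−0.668) × (0.004350−0.4084) = (-6.333)×(-0.4041) = 2.559 mol/dm³.
C_M = C_{M0}e^(−k₁τ) = 0.02301 mol/dm³, so C_P = C_{M0}−C_M−C_N = 2.708 mol/dm³; C_N/C_P = 0.945.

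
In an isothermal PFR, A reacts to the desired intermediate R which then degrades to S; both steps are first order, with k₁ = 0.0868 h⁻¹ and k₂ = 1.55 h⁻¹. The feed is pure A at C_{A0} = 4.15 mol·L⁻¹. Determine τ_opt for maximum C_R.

For first-order series the maximum of C_R occurs at τ_opt = ln(k₂/k₁)/(k₂−k₁).
= ln(1.55/0.0868)/(1.55−0.0868) = ln(17.86)/1.463 = 2.882/1.463 = 1.97 h.

1.97 h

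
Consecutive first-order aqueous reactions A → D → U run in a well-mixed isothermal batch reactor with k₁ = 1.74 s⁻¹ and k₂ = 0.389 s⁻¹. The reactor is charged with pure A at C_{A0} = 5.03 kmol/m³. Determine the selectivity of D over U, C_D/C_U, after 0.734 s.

For first-order series with pure A initially, C_D(t) = k₁C_{A0}/(k₂−k₁)·(e^(−k₁t) − e^(−k₂t)).
e^(−k₁t) = e^(−1.74×0.734) = e^(−1.277) = 0.2788; e^(−k₂t) = e^(−0.2855) = 0.7516.
C_D = 1.74×5.03/(0.389−1.74) × (0.2788−0.7516) = (-6.478)×(-0.4728) = 3.063 kmol/m³.
C_A = C_{A0}e^(−k₁t) = 1.403 kmol/m³, so C_U = C_{A0}−C_A−C_D = 0.5646 kmol/m³; C_D/C_U = 5.42.

5.42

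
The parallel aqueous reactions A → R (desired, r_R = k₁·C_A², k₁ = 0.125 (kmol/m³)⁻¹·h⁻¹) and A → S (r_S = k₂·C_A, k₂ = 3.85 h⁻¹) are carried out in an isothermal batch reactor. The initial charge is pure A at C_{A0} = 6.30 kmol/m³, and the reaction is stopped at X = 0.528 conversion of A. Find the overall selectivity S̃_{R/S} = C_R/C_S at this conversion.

0.150

C_A = C_{A0}(1−X) = 2.974 kmol/m³.
Along a PFR/batch, dC_S/dC_A = −r_S/(r_R+r_S) = −k₂/(k₂+k₁·C_A).
Integrating from C_{A0} to C_A: C_S = (3.85/0.125)·ln[(3.85+0.125·6.30)/(3.85+0.125·2.97)] = 30.80·ln(4.638/4.222) = 2.893 kmol/m³.
Then C_R = (C_{A0}−C_A) − C_S = 3.326 − 2.893 = 0.4331 kmol/m³.
S̃_{R/S} = C_R/C_S = 0.4331/2.893 = 0.150.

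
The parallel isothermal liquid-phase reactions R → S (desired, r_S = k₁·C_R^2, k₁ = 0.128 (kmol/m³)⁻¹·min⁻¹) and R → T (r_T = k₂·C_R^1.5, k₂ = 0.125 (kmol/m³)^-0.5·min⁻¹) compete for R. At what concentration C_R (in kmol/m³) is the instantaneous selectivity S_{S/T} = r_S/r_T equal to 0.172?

0.0282 kmol/m³

S_{S/T} = (k₁/k₂)·C_R^0.5 ⇒ C_R = (S·k₂/k₁)^(2).
= (0.172×0.125/0.128)^(2) = (0.1680)^(2) = 0.0282 kmol/m³.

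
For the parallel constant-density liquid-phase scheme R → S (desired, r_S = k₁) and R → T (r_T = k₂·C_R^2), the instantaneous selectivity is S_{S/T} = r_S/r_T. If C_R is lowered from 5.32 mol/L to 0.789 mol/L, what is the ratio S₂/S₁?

45.5

S_{S/T} = (k₁/k₂)·C_R^-2, so S₂/S₁ = (C_{R,2}/C_{R,1})^-2.
= (0.789/5.32)^(-2) = (0.1483)^(-2) = 45.5.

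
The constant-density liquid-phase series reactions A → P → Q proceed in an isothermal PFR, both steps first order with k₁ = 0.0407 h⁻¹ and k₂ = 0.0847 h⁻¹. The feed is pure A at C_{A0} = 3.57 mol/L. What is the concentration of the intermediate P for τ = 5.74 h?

0.583 mol/L

The intermediate concentration in a first-order A→B→C sequence is C_P = k₁C_{A0}(e^(−k₁τ) − e^(−k₂τ))/(k₂−k₁).
e^(−k₁τ) = e^(−0.0407×5.74) = e^(−0.2336) = 0.7917; e^(−k₂τ) = e^(−0.4862) = 0.6150.
C_P = 0.0407×3.57/(0.0847−0.0407) × (0.7917−0.6150) = 3.302×0.1767 = 0.5835 mol/L.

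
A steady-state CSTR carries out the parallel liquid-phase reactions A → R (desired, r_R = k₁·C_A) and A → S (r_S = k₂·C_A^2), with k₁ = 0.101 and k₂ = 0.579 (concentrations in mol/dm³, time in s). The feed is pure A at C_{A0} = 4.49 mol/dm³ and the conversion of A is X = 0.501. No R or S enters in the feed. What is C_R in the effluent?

0.162 mol/dm³

Exit C_A = C_{A0}(1−X) = 4.49×0.499 = 2.241 mol/dm³.
In a CSTR the entire volume is at exit conditions, so r_R = 0.101×2.241 = 0.2263 and r_S = 0.579×2.241^2 = 2.907.
Fraction of consumed A going to R: r_R/(r_R+r_S) = 0.07223.
C_R = 0.07223·C_{A0}·X = 0.07223×4.49×0.501 = 0.162 mol/dm³.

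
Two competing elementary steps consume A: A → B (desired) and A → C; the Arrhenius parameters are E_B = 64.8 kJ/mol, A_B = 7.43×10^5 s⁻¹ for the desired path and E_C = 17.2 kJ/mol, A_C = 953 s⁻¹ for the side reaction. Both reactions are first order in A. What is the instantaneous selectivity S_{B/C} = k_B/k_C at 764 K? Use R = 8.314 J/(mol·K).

0.434

k_B/k_C = (A_B/A_C)·exp[−(E_B−E_C)/(RT)] = (A_B/A_C)·exp[(E_C−E_B)/(RT)].
(E_C−E_B)/(RT) = (17.2−64.8)×10³/(8.314×764) = -47600/6352 = -7.494.
k_B/k_C = (7.43×10^5/953)·exp(-7.494) = 779.6 × 5.565×10^-4 = 0.434.
Since E_B > E_C, raising the temperature improves selectivity toward B.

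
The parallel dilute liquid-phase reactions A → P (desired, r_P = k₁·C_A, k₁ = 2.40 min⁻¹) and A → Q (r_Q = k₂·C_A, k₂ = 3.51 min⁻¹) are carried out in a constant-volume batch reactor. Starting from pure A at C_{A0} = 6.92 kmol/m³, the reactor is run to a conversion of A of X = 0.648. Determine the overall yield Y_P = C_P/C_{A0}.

C_A = C_{A0}(1−X) = 2.436 kmol/m³.
Both paths are first order in A, so the instantaneous fraction to P is constant: dC_P/d(−C_A) = k₁/(k₁+k₂) = 0.4061.
C_P = 0.4061·(C_{A0}−C_A) = 0.4061×4.484 = 1.82 kmol/m³.
Y_P = C_P/C_{A0} = 1.821/6.92 = 0.263.

0.263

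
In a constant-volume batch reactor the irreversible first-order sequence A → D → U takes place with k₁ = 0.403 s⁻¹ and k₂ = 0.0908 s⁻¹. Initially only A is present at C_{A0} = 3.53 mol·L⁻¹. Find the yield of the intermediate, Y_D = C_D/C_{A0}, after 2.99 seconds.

0.597

The intermediate concentration in a first-order A→B→C sequence is C_D = k₁C_{A0}(e^(−k₁t) − e^(−k₂t))/(k₂−k₁).
e^(−k₁t) = e^(−0.403×2.99) = e^(−1.205) = 0.2997; e^(−k₂t) = e^(−0.2715) = 0.7622.
C_D = 0.403×3.53/(0.0908−0.403) × (0.2997−0.7622) = (-4.557)×(-0.4625) = 2.108 mol·L⁻¹.
Y_D = C_D/C_{A0} = 2.108/3.53 = 0.597.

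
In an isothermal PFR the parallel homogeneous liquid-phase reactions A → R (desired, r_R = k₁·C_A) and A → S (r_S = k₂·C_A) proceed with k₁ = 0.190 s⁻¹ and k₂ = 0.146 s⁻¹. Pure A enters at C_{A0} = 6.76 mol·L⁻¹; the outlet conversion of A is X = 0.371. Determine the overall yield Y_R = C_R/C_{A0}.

0.210

C_A = C_{A0}(1−X) = 4.252 mol·L⁻¹.
Both paths are first order in A, so the instantaneous fraction to R is constant: dC_R/d(−C_A) = k₁/(k₁+k₂) = 0.5655.
C_R = 0.5655·(C_{A0}−C_A) = 0.5655×2.508 = 1.42 mol·L⁻¹.
Y_R = C_R/C_{A0} = 1.418/6.76 = 0.210.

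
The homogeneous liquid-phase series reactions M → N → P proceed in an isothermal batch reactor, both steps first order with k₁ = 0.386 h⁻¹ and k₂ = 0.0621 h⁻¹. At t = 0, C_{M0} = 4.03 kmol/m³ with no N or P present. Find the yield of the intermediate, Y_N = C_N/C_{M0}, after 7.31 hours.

0.686

For first-order series with pure M initially, C_N(t) = k₁C_{M0}/(k₂−k₁)·(e^(−k₁t) − e^(−k₂t)).
e^(−k₁t) = e^(−0.386×7.31) = e^(−2.822) = 0.05951; e^(−k₂t) = e^(−0.4540) = 0.6351.
C_N = 0.386×4.03/(0.0621−0.386) × (0.05951−0.6351) = (-4.803)×(-0.5756) = 2.764 kmol/m³.
Y_N = C_N/C_{M0} = 2.764/4.03 = 0.686.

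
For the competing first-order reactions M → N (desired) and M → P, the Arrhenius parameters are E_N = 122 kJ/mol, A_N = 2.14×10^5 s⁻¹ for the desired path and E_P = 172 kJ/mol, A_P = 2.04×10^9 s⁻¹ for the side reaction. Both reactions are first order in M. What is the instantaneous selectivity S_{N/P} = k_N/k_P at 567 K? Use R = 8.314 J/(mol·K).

Since both paths have the same order in M, the concentration cancels and S_{N/P} = k_N/k_P = (A_N/A_P)·exp[(E_P−E_N)/(RT)].
(E_P−E_N)/(RT) = (172−122)×10³/(8.314×567) = 50000/4714 = 10.61.
k_N/k_P = (2.14×10^5/2.04×10^9)·exp(10.61) = 1.049×10^-4 × 40401 = 4.24.

4.24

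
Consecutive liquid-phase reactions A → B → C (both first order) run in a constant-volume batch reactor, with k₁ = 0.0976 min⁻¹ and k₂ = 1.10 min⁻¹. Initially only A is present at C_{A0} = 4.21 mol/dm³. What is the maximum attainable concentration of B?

For a first-order series the maximum intermediate yield is C_{B,max}/C_{A0} = (k₁/k₂)^[k₂/(k₂−k₁)].
= (0.0976/1.10)^(1.10/(1.10−0.0976)) = (0.08873)^(1.097) = 0.07009.
C_{B,max} = 0.07009×4.21 = 0.295 mol/dm³.

0.295 mol/dm³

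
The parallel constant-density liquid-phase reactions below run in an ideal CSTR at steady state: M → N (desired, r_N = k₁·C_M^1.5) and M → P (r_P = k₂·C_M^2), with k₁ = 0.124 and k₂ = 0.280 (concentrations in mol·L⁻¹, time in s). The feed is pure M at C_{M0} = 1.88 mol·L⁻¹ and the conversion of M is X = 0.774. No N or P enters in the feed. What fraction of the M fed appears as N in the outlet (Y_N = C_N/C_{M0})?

0.313

Exit C_M = C_{M0}(1−X) = 1.88×0.226 = 0.4249 mol·L⁻¹.
In a CSTR the entire volume is at exit conditions, so r_N = 0.124×0.4249^1.5 = 0.03434 and r_P = 0.280×0.4249^2 = 0.05055.
Fraction of consumed M going to N: r_N/(r_N+r_P) = 0.4046.
C_N = 0.4046·C_{M0}·X = 0.4046×1.88×0.774 = 0.589 mol·L⁻¹; Y_N = C_N/C_{M0} = 0.313.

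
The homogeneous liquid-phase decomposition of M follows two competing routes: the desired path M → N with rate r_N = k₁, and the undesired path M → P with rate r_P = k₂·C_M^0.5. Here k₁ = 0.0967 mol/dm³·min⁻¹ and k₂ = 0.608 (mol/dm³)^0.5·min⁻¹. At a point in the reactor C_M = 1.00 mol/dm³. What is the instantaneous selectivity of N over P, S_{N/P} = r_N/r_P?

0.159

S_{N/P} = r_N/r_P = (k₁)/(k₂·C_M^0.5) = (k₁/k₂)·C_M^-0.5.
= (0.0967) / (0.608×1.000^0.5) = 0.09670/0.6080 = 0.159.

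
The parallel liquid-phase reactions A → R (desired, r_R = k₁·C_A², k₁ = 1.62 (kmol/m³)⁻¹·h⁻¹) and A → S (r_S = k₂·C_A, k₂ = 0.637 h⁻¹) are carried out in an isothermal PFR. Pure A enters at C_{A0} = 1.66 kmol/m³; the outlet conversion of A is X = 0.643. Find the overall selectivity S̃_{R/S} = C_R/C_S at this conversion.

2.70

C_A = C_{A0}(1−X) = 0.5926 kmol/m³.
Along a PFR/batch, dC_S/dC_A = −r_S/(r_R+r_S) = −k₂/(k₂+k₁·C_A).
Integrating from C_{A0} to C_A: C_S = (0.637/1.62)·ln[(0.637+1.62·1.66)/(0.637+1.62·0.593)] = 0.3932·ln(3.326/1.597) = 0.2885 kmol/m³.
Then C_R = (C_{A0}−C_A) − C_S = 1.067 − 0.2885 = 0.7789 kmol/m³.
S̃_{R/S} = C_R/C_S = 0.7789/0.2885 = 2.70.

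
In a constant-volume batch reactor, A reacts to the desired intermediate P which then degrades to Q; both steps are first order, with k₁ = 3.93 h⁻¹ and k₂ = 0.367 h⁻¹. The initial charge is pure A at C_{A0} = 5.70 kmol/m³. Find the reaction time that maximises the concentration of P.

The intermediate peaks when r₁ = r₂, i.e. k₁e^(−k₁t) = k₂e^(−k₂t), giving t_opt = ln(k₂/k₁)/(k₂−k₁).
= ln(0.367/3.93)/(0.367−3.93) = ln(0.09338)/-3.563 = -2.371/-3.563 = 0.665 h.

0.665 h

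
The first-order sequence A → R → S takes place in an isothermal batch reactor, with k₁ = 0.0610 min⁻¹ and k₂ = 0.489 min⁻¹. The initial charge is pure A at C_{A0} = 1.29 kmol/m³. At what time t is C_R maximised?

4.86 min

The intermediate peaks when r₁ = r₂, i.e. k₁e^(−k₁t) = k₂e^(−k₂t), giving t_opt = ln(k₂/k₁)/(k₂−k₁).
= ln(0.489/0.0610)/(0.489−0.0610) = ln(8.016)/0.4280 = 2.081/0.4280 = 4.86 min.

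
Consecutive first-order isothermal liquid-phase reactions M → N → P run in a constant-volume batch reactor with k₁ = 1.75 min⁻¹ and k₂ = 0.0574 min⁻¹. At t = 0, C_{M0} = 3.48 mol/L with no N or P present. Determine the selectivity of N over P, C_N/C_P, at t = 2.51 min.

For first-order series with pure M initially, C_N(t) = k₁C_{M0}/(k₂−k₁)·(e^(−k₁t) − e^(−k₂t)).
e^(−k₁t) = e^(−1.75×2.51) = e^(−4.393) = 0.01237; e^(−k₂t) = e^(−0.1441) = 0.8658.
C_N = 1.75×3.48/(0.0574−1.75) × (0.01237−0.8658) = (-3.598)×(-0.8535) = 3.071 mol/L.
C_M = C_{M0}e^(−k₁t) = 0.04305 mol/L, so C_P = C_{M0}−C_M−C_N = 0.3662 mol/L; C_N/C_P = 8.39.

8.39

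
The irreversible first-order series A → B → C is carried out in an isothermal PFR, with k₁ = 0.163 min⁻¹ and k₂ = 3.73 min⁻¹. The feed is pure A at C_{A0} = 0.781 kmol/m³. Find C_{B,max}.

At the optimum, C_{B,max}/C_{A0} = (k₁/k₂)^[k₂/(k₂−k₁)].
= (0.163/3.73)^(3.73/(3.73−0.163)) = (0.04370)^(1.046) = 0.03788.
C_{B,max} = 0.03788×0.781 = 0.0296 kmol/m³.

0.0296 kmol/m³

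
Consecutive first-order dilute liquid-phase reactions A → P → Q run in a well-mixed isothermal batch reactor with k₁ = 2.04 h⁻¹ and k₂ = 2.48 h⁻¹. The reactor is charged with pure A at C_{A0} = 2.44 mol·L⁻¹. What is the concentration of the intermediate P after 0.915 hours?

For first-order series with pure A initially, C_P(t) = k₁C_{A0}/(k₂−k₁)·(e^(−k₁t) − e^(−k₂t)).
e^(−k₁t) = e^(−2.04×0.915) = e^(−1.867) = 0.1546; e^(−k₂t) = e^(−2.269) = 0.1034.
C_P = 2.04×2.44/(2.48−2.04) × (0.1546−0.1034) = 11.31×0.05125 = 0.5798 mol·L⁻¹.

0.580 mol·L⁻¹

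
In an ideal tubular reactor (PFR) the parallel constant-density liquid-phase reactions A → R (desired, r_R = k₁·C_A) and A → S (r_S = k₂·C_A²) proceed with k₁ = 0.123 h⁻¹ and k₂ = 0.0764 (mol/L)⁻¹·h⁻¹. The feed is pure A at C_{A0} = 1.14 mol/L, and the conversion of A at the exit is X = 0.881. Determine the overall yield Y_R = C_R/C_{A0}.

C_A = C_{A0}(1−X) = 0.1357 mol/L.
Along a PFR/batch, dC_R/dC_A = −r_R/(r_R+r_S) = −k₁/(k₁+k₂·C_A).
Integrating from C_{A0} to C_A: C_R = (0.123/0.0764)·ln[(0.123+0.0764·1.14)/(0.123+0.0764·0.136)] = 1.610·ln(0.2101/0.1334) = 0.7317 mol/L.
Y_R = C_R/C_{A0} = 0.7317/1.14 = 0.642.

0.642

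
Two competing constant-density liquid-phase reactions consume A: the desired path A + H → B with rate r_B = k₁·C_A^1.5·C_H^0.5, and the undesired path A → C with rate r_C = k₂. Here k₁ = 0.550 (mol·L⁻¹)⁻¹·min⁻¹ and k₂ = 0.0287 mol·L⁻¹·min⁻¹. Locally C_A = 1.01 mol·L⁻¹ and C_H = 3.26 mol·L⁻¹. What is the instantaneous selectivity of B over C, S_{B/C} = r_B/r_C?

S_{B/C} = r_B/r_C = (k₁·C_A^1.5·C_H^0.5)/(k₂) = (k₁/k₂)·C_A^1.5·C_H^0.5.
= (0.550×1.010^1.5×3.260^0.5) / (0.0287) = 1.008/0.02870 = 35.1.
Since the desired path is higher order in A, keeping C_A high (PFR or concentrated feed) favours B.

35.1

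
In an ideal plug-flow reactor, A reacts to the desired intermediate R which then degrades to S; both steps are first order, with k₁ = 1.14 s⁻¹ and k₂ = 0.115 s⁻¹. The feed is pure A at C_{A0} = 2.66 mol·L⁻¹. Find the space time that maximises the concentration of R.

Setting dC_R/dτ = 0 gives τ_opt = ln(k₂/k₁)/(k₂−k₁).
= ln(0.115/1.14)/(0.115−1.14) = ln(0.1009)/-1.025 = -2.294/-1.025 = 2.24 s.

2.24 s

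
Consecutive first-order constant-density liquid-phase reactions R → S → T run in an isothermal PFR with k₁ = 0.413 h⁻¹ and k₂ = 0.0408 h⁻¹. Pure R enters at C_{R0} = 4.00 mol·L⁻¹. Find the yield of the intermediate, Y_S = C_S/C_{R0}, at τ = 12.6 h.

0.658

For first-order series with pure R initially, C_S(τ) = k₁C_{R0}/(k₂−k₁)·(e^(−k₁τ) − e^(−k₂τ)).
e^(−k₁τ) = e^(−0.413×12.6) = e^(−5.204) = 0.005496; e^(−k₂τ) = e^(−0.5141) = 0.5981.
C_S = 0.413×4.00/(0.0408−0.413) × (0.005496−0.5981) = (-4.438)×(-0.5926) = 2.630 mol·L⁻¹.
Y_S = C_S/C_{R0} = 2.630/4.00 = 0.658.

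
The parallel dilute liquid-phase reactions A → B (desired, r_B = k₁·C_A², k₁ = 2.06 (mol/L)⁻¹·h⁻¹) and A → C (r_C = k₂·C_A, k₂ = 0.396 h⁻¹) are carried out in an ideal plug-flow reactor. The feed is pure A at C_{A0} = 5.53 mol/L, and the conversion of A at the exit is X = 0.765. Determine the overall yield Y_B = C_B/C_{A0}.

C_A = C_{A0}(1−X) = 1.300 mol/L.
Along a PFR/batch, dC_C/dC_A = −r_C/(r_B+r_C) = −k₂/(k₂+k₁·C_A).
Integrating from C_{A0} to C_A: C_C = (0.396/2.06)·ln[(0.396+2.06·5.53)/(0.396+2.06·1.30)] = 0.1922·ln(11.79/3.073) = 0.2584 mol/L.
Then C_B = (C_{A0}−C_A) − C_C = 4.230 − 0.2584 = 3.972 mol/L.
Y_B = C_B/C_{A0} = 3.972/5.53 = 0.718.

0.718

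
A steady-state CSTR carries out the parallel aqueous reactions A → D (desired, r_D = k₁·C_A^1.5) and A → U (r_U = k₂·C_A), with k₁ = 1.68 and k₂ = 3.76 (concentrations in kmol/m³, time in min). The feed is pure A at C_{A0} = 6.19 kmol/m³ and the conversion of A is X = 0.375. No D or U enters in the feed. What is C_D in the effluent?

1.09 kmol/m³

Exit C_A = C_{A0}(1−X) = 6.19×0.625 = 3.869 kmol/m³.
In a CSTR the entire volume is at exit conditions, so r_D = 1.68×3.869^1.5 = 12.78 and r_U = 3.76×3.869 = 14.55.
Fraction of consumed A going to D: r_D/(r_D+r_U) = 0.4678.
C_D = 0.4678·C_{A0}·X = 0.4678×6.19×0.375 = 1.09 kmol/m³.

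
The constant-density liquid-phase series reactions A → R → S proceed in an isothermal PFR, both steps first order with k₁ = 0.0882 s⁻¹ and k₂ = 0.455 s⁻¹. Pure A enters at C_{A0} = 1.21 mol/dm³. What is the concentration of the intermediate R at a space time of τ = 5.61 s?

Solving the coupled first-order balances gives C_R(τ) = [k₁/(k₂−k₁)]·C_{A0}·(e^(−k₁τ) − e^(−k₂τ)).
e^(−k₁τ) = e^(−0.0882×5.61) = e^(−0.4948) = 0.6097; e^(−k₂τ) = e^(−2.553) = 0.07788.
C_R = 0.0882×1.21/(0.455−0.0882) × (0.6097−0.07788) = 0.2910×0.5318 = 0.1547 mol/dm³.

0.155 mol/dm³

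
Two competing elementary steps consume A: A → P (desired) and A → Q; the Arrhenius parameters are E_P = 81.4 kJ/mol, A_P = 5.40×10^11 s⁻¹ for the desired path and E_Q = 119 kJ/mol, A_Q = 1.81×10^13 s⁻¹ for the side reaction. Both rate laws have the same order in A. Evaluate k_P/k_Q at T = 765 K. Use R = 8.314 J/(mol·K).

k_P/k_Q = (A_P/A_Q)·exp[−(E_P−E_Q)/(RT)] = (A_P/A_Q)·exp[(E_Q−E_P)/(RT)].
(E_Q−E_P)/(RT) = (119−81.4)×10³/(8.314×765) = 37600/6360 = 5.912.
k_P/k_Q = (5.40×10^11/1.81×10^13)·exp(5.912) = 0.02983 × 369.4 = 11.0.

11.0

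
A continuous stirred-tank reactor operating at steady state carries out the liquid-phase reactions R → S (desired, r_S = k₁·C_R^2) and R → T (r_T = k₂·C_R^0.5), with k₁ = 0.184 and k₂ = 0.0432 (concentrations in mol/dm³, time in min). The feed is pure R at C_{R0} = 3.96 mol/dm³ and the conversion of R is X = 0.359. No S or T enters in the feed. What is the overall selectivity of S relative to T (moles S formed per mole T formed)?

17.2

Exit C_R = C_{R0}(1−X) = 3.96×0.641 = 2.538 mol/dm³.
In a CSTR the entire volume is at exit conditions, so r_S = 0.184×2.538^2 = 1.186 and r_T = 0.0432×2.538^0.5 = 0.06883.
Overall selectivity = C_S/C_T = r_Sτ/(r_Tτ) = r_S/r_T = 17.2.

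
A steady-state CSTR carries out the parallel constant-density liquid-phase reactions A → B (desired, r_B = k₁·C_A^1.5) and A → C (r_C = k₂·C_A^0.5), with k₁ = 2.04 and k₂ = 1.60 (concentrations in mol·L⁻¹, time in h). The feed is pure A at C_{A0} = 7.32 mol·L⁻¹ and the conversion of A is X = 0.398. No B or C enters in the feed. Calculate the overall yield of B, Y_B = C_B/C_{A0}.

Exit C_A = C_{A0}(1−X) = 7.32×0.602 = 4.407 mol·L⁻¹.
Rates in a CSTR are evaluated at the outlet concentration: r_B = 2.04×4.407^1.5 = 18.87, r_C = 1.60×4.407^0.5 = 3.359.
Fraction of consumed A going to B: r_B/(r_B+r_C) = 0.8489.
C_B = 0.8489·C_{A0}·X = 0.8489×7.32×0.398 = 2.47 mol·L⁻¹; Y_B = C_B/C_{A0} = 0.338.

0.338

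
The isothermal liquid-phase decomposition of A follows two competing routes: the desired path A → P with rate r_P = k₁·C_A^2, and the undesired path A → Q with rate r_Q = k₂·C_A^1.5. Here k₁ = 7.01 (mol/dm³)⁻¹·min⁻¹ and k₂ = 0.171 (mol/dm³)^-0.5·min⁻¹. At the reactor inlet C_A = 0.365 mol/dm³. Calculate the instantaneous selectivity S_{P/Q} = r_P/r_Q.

24.8

S_{P/Q} = r_P/r_Q = (k₁·C_A^2)/(k₂·C_A^1.5) = (k₁/k₂)·C_A^0.5.
= (7.01×0.3650^2) / (0.171×0.3650^1.5) = 0.9339/0.03771 = 24.8.
Since the desired path is higher order in A, keeping C_A high (PFR or concentrated feed) favours P.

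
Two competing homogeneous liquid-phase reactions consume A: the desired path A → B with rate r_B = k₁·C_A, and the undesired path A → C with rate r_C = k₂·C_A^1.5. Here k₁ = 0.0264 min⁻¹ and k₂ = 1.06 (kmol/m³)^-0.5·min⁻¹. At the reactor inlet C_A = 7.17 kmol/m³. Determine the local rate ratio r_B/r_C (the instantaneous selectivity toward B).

S_{B/C} = r_B/r_C = (k₁·C_A)/(k₂·C_A^1.5) = (k₁/k₂)·C_A^-0.5.
= (0.0264×7.170) / (1.06×7.170^1.5) = 0.1893/20.35 = 0.00930.
The undesired path is higher order in A, so low C_A (CSTR or dilute feed) favours B.

0.00930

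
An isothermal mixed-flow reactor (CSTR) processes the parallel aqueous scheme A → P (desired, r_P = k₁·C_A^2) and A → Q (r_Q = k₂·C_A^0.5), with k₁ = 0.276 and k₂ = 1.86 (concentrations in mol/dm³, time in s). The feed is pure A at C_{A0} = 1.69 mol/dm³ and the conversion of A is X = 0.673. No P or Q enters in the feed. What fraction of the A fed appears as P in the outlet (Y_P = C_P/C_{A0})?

0.0387

Exit C_A = C_{A0}(1−X) = 1.69×0.327 = 0.5526 mol/dm³.
Rates in a CSTR are evaluated at the outlet concentration: r_P = 0.276×0.5526^2 = 0.08429, r_Q = 1.86×0.5526^0.5 = 1.383.
Fraction of consumed A going to P: r_P/(r_P+r_Q) = 0.05746.
C_P = 0.05746·C_{A0}·X = 0.05746×1.69×0.673 = 0.0654 mol/dm³; Y_P = C_P/C_{A0} = 0.0387.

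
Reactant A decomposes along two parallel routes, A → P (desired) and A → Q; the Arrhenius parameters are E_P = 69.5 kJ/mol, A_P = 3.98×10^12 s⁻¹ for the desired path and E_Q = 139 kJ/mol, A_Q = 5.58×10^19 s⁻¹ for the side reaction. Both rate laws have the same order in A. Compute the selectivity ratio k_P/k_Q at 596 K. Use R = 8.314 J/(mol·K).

Since both paths have the same order in A, the concentration cancels and S_{P/Q} = k_P/k_Q = (A_P/A_Q)·exp[(E_Q−E_P)/(RT)].
(E_Q−E_P)/(RT) = (139−69.5)×10³/(8.314×596) = 69500/4955 = 14.03.
k_P/k_Q = (3.98×10^12/5.58×10^19)·exp(14.03) = 7.133×10^-8 × 1.234×10^6 = 0.0880.

0.0880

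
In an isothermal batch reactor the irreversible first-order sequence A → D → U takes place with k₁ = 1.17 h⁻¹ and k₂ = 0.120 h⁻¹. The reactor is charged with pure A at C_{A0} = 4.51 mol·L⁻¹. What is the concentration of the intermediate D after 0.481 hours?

1.88 mol·L⁻¹

The intermediate concentration in a first-order A→B→C sequence is C_D = k₁C_{A0}(e^(−k₁t) − e^(−k₂t))/(k₂−k₁).
e^(−k₁t) = e^(−1.17×0.481) = e^(−0.5628) = 0.5696; e^(−k₂t) = e^(−0.05772) = 0.9439.
C_D = 1.17×4.51/(0.120−1.17) × (0.5696−0.9439) = (-5.025)×(-0.3743) = 1.881 mol·L⁻¹.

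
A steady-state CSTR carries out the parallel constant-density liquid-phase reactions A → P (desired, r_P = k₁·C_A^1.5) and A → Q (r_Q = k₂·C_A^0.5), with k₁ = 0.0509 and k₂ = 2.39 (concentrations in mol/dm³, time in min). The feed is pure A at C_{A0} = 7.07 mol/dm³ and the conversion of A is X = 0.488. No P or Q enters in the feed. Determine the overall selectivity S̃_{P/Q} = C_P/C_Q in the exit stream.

0.0771

Exit C_A = C_{A0}(1−X) = 7.07×0.512 = 3.620 mol/dm³.
Rates in a CSTR are evaluated at the outlet concentration: r_P = 0.0509×3.620^1.5 = 0.3506, r_Q = 2.39×3.620^0.5 = 4.547.
Overall selectivity = C_P/C_Q = r_Pτ/(r_Qτ) = r_P/r_Q = 0.0771.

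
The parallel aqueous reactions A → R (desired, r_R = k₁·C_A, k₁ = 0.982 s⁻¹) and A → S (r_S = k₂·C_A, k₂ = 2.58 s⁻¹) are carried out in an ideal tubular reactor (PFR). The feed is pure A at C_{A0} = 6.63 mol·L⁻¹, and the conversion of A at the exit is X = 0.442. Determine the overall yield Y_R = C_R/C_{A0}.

0.122

C_A = C_{A0}(1−X) = 3.700 mol·L⁻¹.
Both paths are first order in A, so the instantaneous fraction to R is constant: dC_R/d(−C_A) = k₁/(k₁+k₂) = 0.2757.
C_R = 0.2757·(C_{A0}−C_A) = 0.2757×2.930 = 0.808 mol·L⁻¹.
Y_R = C_R/C_{A0} = 0.8079/6.63 = 0.122.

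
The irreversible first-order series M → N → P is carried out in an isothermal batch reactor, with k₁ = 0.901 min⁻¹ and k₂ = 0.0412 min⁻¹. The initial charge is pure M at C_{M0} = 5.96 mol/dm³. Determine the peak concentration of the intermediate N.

5.14 mol/dm³

Evaluating C_N at t_opt = ln(k₂/k₁)/(k₂−k₁) gives C_{N,max}/C_{M0} = (k₁/k₂)^[k₂/(k₂−k₁)].
= (0.901/0.0412)^(0.0412/(0.0412−0.901)) = (21.87)^(-0.04792) = 0.8626.
C_{N,max} = 0.8626×5.96 = 5.14 mol/dm³.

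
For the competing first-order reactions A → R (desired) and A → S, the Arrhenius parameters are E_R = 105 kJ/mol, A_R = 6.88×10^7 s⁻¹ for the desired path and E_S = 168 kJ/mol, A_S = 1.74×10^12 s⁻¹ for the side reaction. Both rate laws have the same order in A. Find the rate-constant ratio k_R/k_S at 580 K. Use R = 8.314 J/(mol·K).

18.7

Since both paths have the same order in A, the concentration cancels and S_{R/S} = k_R/k_S = (A_R/A_S)·exp[(E_S−E_R)/(RT)].
(E_S−E_R)/(RT) = (168−105)×10³/(8.314×580) = 63000/4822 = 13.06.
k_R/k_S = (6.88×10^7/1.74×10^12)·exp(13.06) = 3.954×10^-5 × 4.720×10^5 = 18.7.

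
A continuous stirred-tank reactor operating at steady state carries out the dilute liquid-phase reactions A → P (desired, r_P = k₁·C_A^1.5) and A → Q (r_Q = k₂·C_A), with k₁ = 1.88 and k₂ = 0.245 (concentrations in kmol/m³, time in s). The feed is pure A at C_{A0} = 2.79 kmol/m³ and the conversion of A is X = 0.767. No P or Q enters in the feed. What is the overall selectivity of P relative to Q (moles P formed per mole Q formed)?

6.19

Exit C_A = C_{A0}(1−X) = 2.79×0.233 = 0.6501 kmol/m³.
In a CSTR the entire volume is at exit conditions, so r_P = 1.88×0.6501^1.5 = 0.9854 and r_Q = 0.245×0.6501 = 0.1593.
Overall selectivity = C_P/C_Q = r_Pτ/(r_Qτ) = r_P/r_Q = 6.19.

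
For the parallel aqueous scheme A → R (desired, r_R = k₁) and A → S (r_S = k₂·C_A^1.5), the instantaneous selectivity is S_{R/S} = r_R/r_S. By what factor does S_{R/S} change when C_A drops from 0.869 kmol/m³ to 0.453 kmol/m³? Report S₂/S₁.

2.66

S_{R/S} = (k₁/k₂)·C_A^-1.5, so S₂/S₁ = (C_{A,2}/C_{A,1})^-1.5.
= (0.453/0.869)^(-1.5) = (0.5213)^(-1.5) = 2.66.
Selectivity toward R rises as C_A falls — low-concentration operation is favoured.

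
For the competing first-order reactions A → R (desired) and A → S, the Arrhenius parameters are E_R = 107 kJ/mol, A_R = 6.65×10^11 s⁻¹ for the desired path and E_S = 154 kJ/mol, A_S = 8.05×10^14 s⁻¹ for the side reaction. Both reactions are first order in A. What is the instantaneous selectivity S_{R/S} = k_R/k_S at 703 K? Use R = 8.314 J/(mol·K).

k_R/k_S = (A_R/A_S)·exp[−(E_R−E_S)/(RT)] = (A_R/A_S)·exp[(E_S−E_R)/(RT)].
(E_S−E_R)/(RT) = (154−107)×10³/(8.314×703) = 47000/5845 = 8.041.
k_R/k_S = (6.65×10^11/8.05×10^14)·exp(8.041) = 8.261×10^-4 × 3107 = 2.57.
Since E_R < E_S, lowering the temperature improves selectivity toward R.

2.57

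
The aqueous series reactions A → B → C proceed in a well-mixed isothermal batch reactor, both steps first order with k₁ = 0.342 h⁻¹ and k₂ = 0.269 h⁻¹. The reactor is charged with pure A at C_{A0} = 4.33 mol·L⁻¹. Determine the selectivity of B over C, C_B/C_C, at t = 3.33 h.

1.55

The intermediate concentration in a first-order A→B→C sequence is C_B = k₁C_{A0}(e^(−k₁t) − e^(−k₂t))/(k₂−k₁).
e^(−k₁t) = e^(−0.342×3.33) = e^(−1.139) = 0.3202; e^(−k₂t) = e^(−0.8958) = 0.4083.
C_B = 0.342×4.33/(0.269−0.342) × (0.3202−0.4083) = (-20.29)×(-0.08811) = 1.787 mol·L⁻¹.
C_A = C_{A0}e^(−k₁t) = 1.386 mol·L⁻¹, so C_C = C_{A0}−C_A−C_B = 1.156 mol·L⁻¹; C_B/C_C = 1.55.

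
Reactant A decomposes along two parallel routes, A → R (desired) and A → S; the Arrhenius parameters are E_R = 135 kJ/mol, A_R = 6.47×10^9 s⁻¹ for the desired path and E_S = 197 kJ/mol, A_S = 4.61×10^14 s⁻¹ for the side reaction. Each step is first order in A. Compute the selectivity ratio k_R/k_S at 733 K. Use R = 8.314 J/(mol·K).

With equal orders, S_{R/S} = k_R/k_S = (A_R/A_S)·exp[(E_S−E_R)/(RT)].
(E_S−E_R)/(RT) = (197−135)×10³/(8.314×733) = 62000/6094 = 10.17.
k_R/k_S = (6.47×10^9/4.61×10^14)·exp(10.17) = 1.403×10^-5 × 26204 = 0.368.
Since E_R < E_S, lowering the temperature improves selectivity toward R.

0.368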